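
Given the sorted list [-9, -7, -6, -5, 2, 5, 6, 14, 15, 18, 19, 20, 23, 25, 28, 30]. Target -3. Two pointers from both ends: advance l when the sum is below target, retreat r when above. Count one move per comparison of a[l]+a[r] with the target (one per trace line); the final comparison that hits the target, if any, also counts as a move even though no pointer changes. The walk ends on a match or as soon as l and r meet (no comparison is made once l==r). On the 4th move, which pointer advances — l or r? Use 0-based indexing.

[0,15] -9+30=21 >-3 → r--
[0,14] -9+28=19 >-3 → r--
[0,13] -9+25=16 >-3 → r--
[0,12] -9+23=14 >-3 → r--

r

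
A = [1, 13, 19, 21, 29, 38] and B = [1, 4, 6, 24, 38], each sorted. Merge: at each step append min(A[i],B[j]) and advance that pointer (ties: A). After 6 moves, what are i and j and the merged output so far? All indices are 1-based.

i=4, j=4, merged so far=[1, 1, 4, 6, 13, 19]

[i=1,j=1] A[i]=1<=B[j]=1 take 1 → i++
[i=2,j=1] A[i]=13>B[j]=1 take 1 → j++
[i=2,j=2] A[i]=13>B[j]=4 take 4 → j++
[i=2,j=3] A[i]=13>B[j]=6 take 6 → j++
[i=2,j=4] A[i]=13<=B[j]=24 take 13 → i++
[i=3,j=4] A[i]=19<=B[j]=24 take 19 → i++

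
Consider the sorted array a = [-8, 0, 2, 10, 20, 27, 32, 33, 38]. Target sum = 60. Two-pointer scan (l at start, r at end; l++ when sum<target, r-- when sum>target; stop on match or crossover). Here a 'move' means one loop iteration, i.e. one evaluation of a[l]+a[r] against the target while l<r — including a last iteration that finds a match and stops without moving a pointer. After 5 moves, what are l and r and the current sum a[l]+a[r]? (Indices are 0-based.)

l=5, r=8, sum=65

[0,8] -8+38=30 <60 → l++
[1,8] 0+38=38 <60 → l++
[2,8] 2+38=40 <60 → l++
[3,8] 10+38=48 <60 → l++
[4,8] 20+38=58 <60 → l++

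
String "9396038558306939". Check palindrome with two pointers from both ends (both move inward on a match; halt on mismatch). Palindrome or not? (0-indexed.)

palindrome

l=0 r=15: '9'=='9', l++,r--
l=1 r=14: '3'=='3', l++,r--
l=2 r=13: '9'=='9', l++,r--
l=3 r=12: '6'=='6', l++,r--
l=4 r=11: '0'=='0', l++,r--
l=5 r=10: '3'=='3', l++,r--
l=6 r=9: '8'=='8', l++,r--
l=7 r=8: '5'=='5', l++,r--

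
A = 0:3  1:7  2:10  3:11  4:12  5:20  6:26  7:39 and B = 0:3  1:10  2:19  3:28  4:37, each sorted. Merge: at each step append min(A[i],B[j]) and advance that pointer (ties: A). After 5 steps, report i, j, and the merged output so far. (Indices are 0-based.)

[i=0,j=0] A[i]=3<=B[j]=3 take 3 → i++
[i=1,j=0] A[i]=7>B[j]=3 take 3 → j++
[i=1,j=1] A[i]=7<=B[j]=10 take 7 → i++
[i=2,j=1] A[i]=10<=B[j]=10 take 10 → i++
[i=3,j=1] A[i]=11>B[j]=10 take 10 → j++

i=3, j=2, merged so far=[3, 3, 7, 10, 10]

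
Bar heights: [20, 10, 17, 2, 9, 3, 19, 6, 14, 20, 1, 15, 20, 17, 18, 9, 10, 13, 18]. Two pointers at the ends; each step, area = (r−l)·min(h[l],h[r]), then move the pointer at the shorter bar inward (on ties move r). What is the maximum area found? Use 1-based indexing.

l=1 r=19: min(20,18)*18=324 best=324 *, r--
l=1 r=18: min(20,13)*17=221 best=324, r--
l=1 r=17: min(20,10)*16=160 best=324, r--
l=1 r=16: min(20,9)*15=135 best=324, r--
l=1 r=15: min(20,18)*14=252 best=324, r--
l=1 r=14: min(20,17)*13=221 best=324, r--
l=1 r=13: min(20,20)*12=240 best=324, r--
l=1 r=12: min(20,15)*11=165 best=324, r--
l=1 r=11: min(20,1)*10=10 best=324, r--
l=1 r=10: min(20,20)*9=180 best=324, r--
l=1 r=9: min(20,14)*8=112 best=324, r--
l=1 r=8: min(20,6)*7=42 best=324, r--
l=1 r=7: min(20,19)*6=114 best=324, r--
l=1 r=6: min(20,3)*5=15 best=324, r--
l=1 r=5: min(20,9)*4=36 best=324, r--
l=1 r=4: min(20,2)*3=6 best=324, r--
l=1 r=3: min(20,17)*2=34 best=324, r--
l=1 r=2: min(20,10)*1=10 best=324, r--

max area = 324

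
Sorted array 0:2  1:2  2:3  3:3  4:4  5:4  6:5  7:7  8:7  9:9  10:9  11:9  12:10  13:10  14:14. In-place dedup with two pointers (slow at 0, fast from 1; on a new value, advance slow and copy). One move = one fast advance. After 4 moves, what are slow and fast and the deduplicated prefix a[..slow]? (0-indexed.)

slow=2, fast=5, prefix=[2, 3, 4]

slow=0 fast=1: a[fast]=2=a[slow] dup, fast++
slow=0 fast=2: a[fast]=3≠a[slow]=2 write a[1]=3, slow++,fast++
slow=1 fast=3: a[fast]=3=a[slow] dup, fast++
slow=1 fast=4: a[fast]=4≠a[slow]=3 write a[2]=4, slow++,fast++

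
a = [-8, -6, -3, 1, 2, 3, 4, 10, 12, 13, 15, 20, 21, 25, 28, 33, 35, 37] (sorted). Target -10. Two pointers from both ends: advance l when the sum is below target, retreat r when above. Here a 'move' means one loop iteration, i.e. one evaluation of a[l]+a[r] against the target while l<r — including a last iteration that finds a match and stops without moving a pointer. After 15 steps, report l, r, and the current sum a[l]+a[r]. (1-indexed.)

l=1 r=18: -8+37=29 >-10, r--
l=1 r=17: -8+35=27 >-10, r--
l=1 r=16: -8+33=25 >-10, r--
l=1 r=15: -8+28=20 >-10, r--
l=1 r=14: -8+25=17 >-10, r--
l=1 r=13: -8+21=13 >-10, r--
l=1 r=12: -8+20=12 >-10, r--
l=1 r=11: -8+15=7 >-10, r--
l=1 r=10: -8+13=5 >-10, r--
l=1 r=9: -8+12=4 >-10, r--
l=1 r=8: -8+10=2 >-10, r--
l=1 r=7: -8+4=-4 >-10, r--
l=1 r=6: -8+3=-5 >-10, r--
l=1 r=5: -8+2=-6 >-10, r--
l=1 r=4: -8+1=-7 >-10, r--

l=1, r=3, sum=-11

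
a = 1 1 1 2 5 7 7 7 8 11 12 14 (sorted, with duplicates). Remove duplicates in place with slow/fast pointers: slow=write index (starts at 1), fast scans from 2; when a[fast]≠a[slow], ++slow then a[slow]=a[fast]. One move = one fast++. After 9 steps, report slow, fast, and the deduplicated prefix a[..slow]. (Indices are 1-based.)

slow=6, fast=11, prefix=[1, 2, 5, 7, 8, 11]

(s=1,f=2) a[fast]=1=a[slow] dup → fast++
(s=1,f=3) a[fast]=1=a[slow] dup → fast++
(s=1,f=4) a[fast]=2≠a[slow]=1 write a[2]=2 → slow++,fast++
(s=2,f=5) a[fast]=5≠a[slow]=2 write a[3]=5 → slow++,fast++
(s=3,f=6) a[fast]=7≠a[slow]=5 write a[4]=7 → slow++,fast++
(s=4,f=7) a[fast]=7=a[slow] dup → fast++
(s=4,f=8) a[fast]=7=a[slow] dup → fast++
(s=4,f=9) a[fast]=8≠a[slow]=7 write a[5]=8 → slow++,fast++
(s=5,f=10) a[fast]=11≠a[slow]=8 write a[6]=11 → slow++,fast++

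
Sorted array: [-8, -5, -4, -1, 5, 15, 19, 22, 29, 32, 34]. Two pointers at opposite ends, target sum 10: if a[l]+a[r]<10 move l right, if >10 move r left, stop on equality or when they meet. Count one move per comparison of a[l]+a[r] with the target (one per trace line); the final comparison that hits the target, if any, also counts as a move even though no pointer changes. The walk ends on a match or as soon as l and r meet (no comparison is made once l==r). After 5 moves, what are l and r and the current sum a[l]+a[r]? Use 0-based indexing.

l=0 r=10: -8+34=26 >10, r--
l=0 r=9: -8+32=24 >10, r--
l=0 r=8: -8+29=21 >10, r--
l=0 r=7: -8+22=14 >10, r--
l=0 r=6: -8+19=11 >10, r--

l=0, r=5, sum=7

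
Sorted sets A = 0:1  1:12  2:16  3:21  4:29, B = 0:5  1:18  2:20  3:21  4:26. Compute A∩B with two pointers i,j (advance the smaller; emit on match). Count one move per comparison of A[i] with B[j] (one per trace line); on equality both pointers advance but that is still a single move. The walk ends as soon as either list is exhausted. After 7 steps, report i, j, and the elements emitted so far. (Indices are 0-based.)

i=4, j=4, emitted=[21]

i=0 j=0: 1<5, i++
i=1 j=0: 12>5, j++
i=1 j=1: 12<18, i++
i=2 j=1: 16<18, i++
i=3 j=1: 21>18, j++
i=3 j=2: 21>20, j++
i=3 j=3: 21==21 emit, i++,j++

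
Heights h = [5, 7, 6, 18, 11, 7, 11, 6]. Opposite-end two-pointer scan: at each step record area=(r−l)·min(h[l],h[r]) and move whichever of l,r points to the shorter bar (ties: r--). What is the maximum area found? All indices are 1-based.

max area = 36

l=1 r=8: min(5,6)*7=35 best=35 *, l++
l=2 r=8: min(7,6)*6=36 best=36 *, r--
l=2 r=7: min(7,11)*5=35 best=36, l++
l=3 r=7: min(6,11)*4=24 best=36, l++
l=4 r=7: min(18,11)*3=33 best=36, r--
l=4 r=6: min(18,7)*2=14 best=36, r--
l=4 r=5: min(18,11)*1=11 best=36, r--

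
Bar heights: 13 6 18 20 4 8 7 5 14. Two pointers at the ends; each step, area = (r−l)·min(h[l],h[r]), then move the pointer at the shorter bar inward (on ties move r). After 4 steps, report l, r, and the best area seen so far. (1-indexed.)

l=3, r=7, best area=104

l=1 r=9: min(13,14)*8=104 best=104 *, l++
l=2 r=9: min(6,14)*7=42 best=104, l++
l=3 r=9: min(18,14)*6=84 best=104, r--
l=3 r=8: min(18,5)*5=25 best=104, r--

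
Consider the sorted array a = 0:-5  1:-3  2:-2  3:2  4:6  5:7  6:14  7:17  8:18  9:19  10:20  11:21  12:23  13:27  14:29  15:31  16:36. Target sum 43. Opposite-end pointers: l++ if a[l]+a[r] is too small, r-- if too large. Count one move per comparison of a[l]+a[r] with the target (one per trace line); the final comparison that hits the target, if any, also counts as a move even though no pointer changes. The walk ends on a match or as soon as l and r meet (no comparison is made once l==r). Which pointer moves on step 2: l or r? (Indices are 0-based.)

l

[0,16] -5+36=31 <43 → l++
[1,16] -3+36=33 <43 → l++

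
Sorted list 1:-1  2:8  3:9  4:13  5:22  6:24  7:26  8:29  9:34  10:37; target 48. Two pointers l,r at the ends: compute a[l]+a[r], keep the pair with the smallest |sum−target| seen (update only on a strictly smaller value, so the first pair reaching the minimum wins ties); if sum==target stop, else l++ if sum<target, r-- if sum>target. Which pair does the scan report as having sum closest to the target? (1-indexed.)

[1,10] -1+37=36 d=12 * → l++
[2,10] 8+37=45 d=3 * → l++
[3,10] 9+37=46 d=2 * → l++
[4,10] 13+37=50 d=2 → r--
[4,9] 13+34=47 d=1 * → l++
[5,9] 22+34=56 d=8 → r--
[5,8] 22+29=51 d=3 → r--
[5,7] 22+26=48 d=0 * → stop

pair (22, 26) with sum 48 (|Δ|=0)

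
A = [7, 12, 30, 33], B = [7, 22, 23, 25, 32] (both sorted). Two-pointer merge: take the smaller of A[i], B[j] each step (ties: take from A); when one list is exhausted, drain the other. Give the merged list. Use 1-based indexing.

[7, 7, 12, 22, 23, 25, 30, 32, 33]

i=1 j=1: A[i]=7<=B[j]=7 take 7, i++
i=2 j=1: A[i]=12>B[j]=7 take 7, j++
i=2 j=2: A[i]=12<=B[j]=22 take 12, i++
i=3 j=2: A[i]=30>B[j]=22 take 22, j++
i=3 j=3: A[i]=30>B[j]=23 take 23, j++
i=3 j=4: A[i]=30>B[j]=25 take 25, j++
i=3 j=5: A[i]=30<=B[j]=32 take 30, i++
i=4 j=5: A[i]=33>B[j]=32 take 32, j++
i=4 j=6: B done, take A[i]=33, i++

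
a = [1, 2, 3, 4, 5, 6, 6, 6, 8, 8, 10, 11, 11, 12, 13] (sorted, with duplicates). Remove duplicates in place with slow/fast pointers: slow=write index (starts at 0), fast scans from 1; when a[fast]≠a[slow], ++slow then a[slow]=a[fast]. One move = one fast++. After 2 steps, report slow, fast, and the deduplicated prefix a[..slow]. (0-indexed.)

(s=0,f=1) a[fast]=2≠a[slow]=1 write a[1]=2 → slow++,fast++
(s=1,f=2) a[fast]=3≠a[slow]=2 write a[2]=3 → slow++,fast++

slow=2, fast=3, prefix=[1, 2, 3]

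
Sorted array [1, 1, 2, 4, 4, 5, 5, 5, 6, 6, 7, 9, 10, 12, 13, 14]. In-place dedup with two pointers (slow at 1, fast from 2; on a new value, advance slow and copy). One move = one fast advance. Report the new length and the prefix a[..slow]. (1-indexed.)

slow=1 fast=2: a[fast]=1=a[slow] dup, fast++
slow=1 fast=3: a[fast]=2≠a[slow]=1 write a[2]=2, slow++,fast++
slow=2 fast=4: a[fast]=4≠a[slow]=2 write a[3]=4, slow++,fast++
slow=3 fast=5: a[fast]=4=a[slow] dup, fast++
slow=3 fast=6: a[fast]=5≠a[slow]=4 write a[4]=5, slow++,fast++
slow=4 fast=7: a[fast]=5=a[slow] dup, fast++
slow=4 fast=8: a[fast]=5=a[slow] dup, fast++
slow=4 fast=9: a[fast]=6≠a[slow]=5 write a[5]=6, slow++,fast++
slow=5 fast=10: a[fast]=6=a[slow] dup, fast++
slow=5 fast=11: a[fast]=7≠a[slow]=6 write a[6]=7, slow++,fast++
slow=6 fast=12: a[fast]=9≠a[slow]=7 write a[7]=9, slow++,fast++
slow=7 fast=13: a[fast]=10≠a[slow]=9 write a[8]=10, slow++,fast++
slow=8 fast=14: a[fast]=12≠a[slow]=10 write a[9]=12, slow++,fast++
slow=9 fast=15: a[fast]=13≠a[slow]=12 write a[10]=13, slow++,fast++
slow=10 fast=16: a[fast]=14≠a[slow]=13 write a[11]=14, slow++,fast++

length 11; prefix = [1, 2, 4, 5, 6, 7, 9, 10, 12, 13, 14]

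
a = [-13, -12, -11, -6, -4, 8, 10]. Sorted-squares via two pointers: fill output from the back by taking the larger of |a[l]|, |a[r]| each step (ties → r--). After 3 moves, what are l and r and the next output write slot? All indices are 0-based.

[0,6] |-13|>|10| out[6]=169 → l++
[1,6] |-12|>|10| out[5]=144 → l++
[2,6] |-11|>|10| out[4]=121 → l++

l=3, r=6, next write slot=3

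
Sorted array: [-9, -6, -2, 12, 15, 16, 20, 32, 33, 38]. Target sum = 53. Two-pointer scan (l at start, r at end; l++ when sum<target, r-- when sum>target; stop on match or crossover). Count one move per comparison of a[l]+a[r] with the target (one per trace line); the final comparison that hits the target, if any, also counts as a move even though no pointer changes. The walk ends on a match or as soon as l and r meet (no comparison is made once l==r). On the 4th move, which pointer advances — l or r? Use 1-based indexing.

l

l=1 r=10: -9+38=29 <53, l++
l=2 r=10: -6+38=32 <53, l++
l=3 r=10: -2+38=36 <53, l++
l=4 r=10: 12+38=50 <53, l++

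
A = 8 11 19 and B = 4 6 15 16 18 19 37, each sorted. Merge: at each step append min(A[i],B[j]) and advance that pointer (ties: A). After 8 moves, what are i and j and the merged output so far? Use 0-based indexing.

i=0 j=0: A[i]=8>B[j]=4 take 4, j++
i=0 j=1: A[i]=8>B[j]=6 take 6, j++
i=0 j=2: A[i]=8<=B[j]=15 take 8, i++
i=1 j=2: A[i]=11<=B[j]=15 take 11, i++
i=2 j=2: A[i]=19>B[j]=15 take 15, j++
i=2 j=3: A[i]=19>B[j]=16 take 16, j++
i=2 j=4: A[i]=19>B[j]=18 take 18, j++
i=2 j=5: A[i]=19<=B[j]=19 take 19, i++

i=3, j=5, merged so far=[4, 6, 8, 11, 15, 16, 18, 19]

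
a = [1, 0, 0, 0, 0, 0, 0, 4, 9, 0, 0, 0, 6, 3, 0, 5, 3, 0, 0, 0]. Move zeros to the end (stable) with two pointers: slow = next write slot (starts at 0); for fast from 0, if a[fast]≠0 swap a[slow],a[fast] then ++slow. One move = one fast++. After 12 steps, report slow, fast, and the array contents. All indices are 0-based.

slow=3, fast=12, a=[1, 4, 9, 0, 0, 0, 0, 0, 0, 0, 0, 0, 6, 3, 0, 5, 3, 0, 0, 0]

slow=0 fast=0: a[fast]=1≠0 swap→a[0]=1, slow++,fast++
slow=1 fast=1: a[fast]=0, fast++
slow=1 fast=2: a[fast]=0, fast++
slow=1 fast=3: a[fast]=0, fast++
slow=1 fast=4: a[fast]=0, fast++
slow=1 fast=5: a[fast]=0, fast++
slow=1 fast=6: a[fast]=0, fast++
slow=1 fast=7: a[fast]=4≠0 swap→a[1]=4, slow++,fast++
slow=2 fast=8: a[fast]=9≠0 swap→a[2]=9, slow++,fast++
slow=3 fast=9: a[fast]=0, fast++
slow=3 fast=10: a[fast]=0, fast++
slow=3 fast=11: a[fast]=0, fast++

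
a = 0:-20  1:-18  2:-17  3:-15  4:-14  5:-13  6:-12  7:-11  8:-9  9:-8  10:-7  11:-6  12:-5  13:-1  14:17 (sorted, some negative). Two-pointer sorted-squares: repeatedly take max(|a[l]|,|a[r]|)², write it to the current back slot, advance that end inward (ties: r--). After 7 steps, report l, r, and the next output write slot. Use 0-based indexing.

[0,14] |-20|>|17| out[14]=400 → l++
[1,14] |-18|>|17| out[13]=324 → l++
[2,14] |-17|<=|17| out[12]=289 → r--
[2,13] |-17|>|-1| out[11]=289 → l++
[3,13] |-15|>|-1| out[10]=225 → l++
[4,13] |-14|>|-1| out[9]=196 → l++
[5,13] |-13|>|-1| out[8]=169 → l++

l=6, r=13, next write slot=7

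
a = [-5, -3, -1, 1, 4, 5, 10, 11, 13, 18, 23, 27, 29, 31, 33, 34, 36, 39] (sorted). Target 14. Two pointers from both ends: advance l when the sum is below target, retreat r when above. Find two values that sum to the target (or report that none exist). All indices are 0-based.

[0,17] -5+39=34 >14 → r--
[0,16] -5+36=31 >14 → r--
[0,15] -5+34=29 >14 → r--
[0,14] -5+33=28 >14 → r--
[0,13] -5+31=26 >14 → r--
[0,12] -5+29=24 >14 → r--
[0,11] -5+27=22 >14 → r--
[0,10] -5+23=18 >14 → r--
[0,9] -5+18=13 <14 → l++
[1,9] -3+18=15 >14 → r--
[1,8] -3+13=10 <14 → l++
[2,8] -1+13=12 <14 → l++
[3,8] 1+13=14 → found

(1, 13)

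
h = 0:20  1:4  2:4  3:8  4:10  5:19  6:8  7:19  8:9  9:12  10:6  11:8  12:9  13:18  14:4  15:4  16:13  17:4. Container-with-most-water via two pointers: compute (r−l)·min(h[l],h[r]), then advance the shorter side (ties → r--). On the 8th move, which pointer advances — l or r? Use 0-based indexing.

[0,17] min(20,4)*17=68 best=68 * → r--
[0,16] min(20,13)*16=208 best=208 * → r--
[0,15] min(20,4)*15=60 best=208 → r--
[0,14] min(20,4)*14=56 best=208 → r--
[0,13] min(20,18)*13=234 best=234 * → r--
[0,12] min(20,9)*12=108 best=234 → r--
[0,11] min(20,8)*11=88 best=234 → r--
[0,10] min(20,6)*10=60 best=234 → r--

r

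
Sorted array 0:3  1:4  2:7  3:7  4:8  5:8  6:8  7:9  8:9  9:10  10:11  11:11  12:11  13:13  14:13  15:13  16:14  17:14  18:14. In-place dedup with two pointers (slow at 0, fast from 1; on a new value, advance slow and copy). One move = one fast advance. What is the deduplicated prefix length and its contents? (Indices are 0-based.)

length 9; prefix = [3, 4, 7, 8, 9, 10, 11, 13, 14]

(s=0,f=1) a[fast]=4≠a[slow]=3 write a[1]=4 → slow++,fast++
(s=1,f=2) a[fast]=7≠a[slow]=4 write a[2]=7 → slow++,fast++
(s=2,f=3) a[fast]=7=a[slow] dup → fast++
(s=2,f=4) a[fast]=8≠a[slow]=7 write a[3]=8 → slow++,fast++
(s=3,f=5) a[fast]=8=a[slow] dup → fast++
(s=3,f=6) a[fast]=8=a[slow] dup → fast++
(s=3,f=7) a[fast]=9≠a[slow]=8 write a[4]=9 → slow++,fast++
(s=4,f=8) a[fast]=9=a[slow] dup → fast++
(s=4,f=9) a[fast]=10≠a[slow]=9 write a[5]=10 → slow++,fast++
(s=5,f=10) a[fast]=11≠a[slow]=10 write a[6]=11 → slow++,fast++
(s=6,f=11) a[fast]=11=a[slow] dup → fast++
(s=6,f=12) a[fast]=11=a[slow] dup → fast++
(s=6,f=13) a[fast]=13≠a[slow]=11 write a[7]=13 → slow++,fast++
(s=7,f=14) a[fast]=13=a[slow] dup → fast++
(s=7,f=15) a[fast]=13=a[slow] dup → fast++
(s=7,f=16) a[fast]=14≠a[slow]=13 write a[8]=14 → slow++,fast++
(s=8,f=17) a[fast]=14=a[slow] dup → fast++
(s=8,f=18) a[fast]=14=a[slow] dup → fast++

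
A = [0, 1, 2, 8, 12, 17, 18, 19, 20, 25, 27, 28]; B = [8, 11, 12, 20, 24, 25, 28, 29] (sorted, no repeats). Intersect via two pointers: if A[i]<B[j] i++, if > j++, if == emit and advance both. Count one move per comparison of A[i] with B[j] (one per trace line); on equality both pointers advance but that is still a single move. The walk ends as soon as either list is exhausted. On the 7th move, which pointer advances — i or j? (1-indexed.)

[i=1,j=1] 0<8 → i++
[i=2,j=1] 1<8 → i++
[i=3,j=1] 2<8 → i++
[i=4,j=1] 8==8 emit → i++,j++
[i=5,j=2] 12>11 → j++
[i=5,j=3] 12==12 emit → i++,j++
[i=6,j=4] 17<20 → i++

i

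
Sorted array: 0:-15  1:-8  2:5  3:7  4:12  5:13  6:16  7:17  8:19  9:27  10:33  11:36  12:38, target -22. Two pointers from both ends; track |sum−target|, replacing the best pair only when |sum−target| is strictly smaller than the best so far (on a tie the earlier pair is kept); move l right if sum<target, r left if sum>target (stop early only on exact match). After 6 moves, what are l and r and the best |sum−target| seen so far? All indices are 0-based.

l=0, r=6, best |Δ|=24

[0,12] -15+38=23 d=45 * → r--
[0,11] -15+36=21 d=43 * → r--
[0,10] -15+33=18 d=40 * → r--
[0,9] -15+27=12 d=34 * → r--
[0,8] -15+19=4 d=26 * → r--
[0,7] -15+17=2 d=24 * → r--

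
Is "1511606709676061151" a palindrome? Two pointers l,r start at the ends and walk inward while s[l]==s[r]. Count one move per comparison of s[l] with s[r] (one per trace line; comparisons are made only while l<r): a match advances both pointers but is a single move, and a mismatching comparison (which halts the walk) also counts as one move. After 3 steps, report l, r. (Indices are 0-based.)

l=0 r=18: '1'=='1', l++,r--
l=1 r=17: '5'=='5', l++,r--
l=2 r=16: '1'=='1', l++,r--

l=3, r=15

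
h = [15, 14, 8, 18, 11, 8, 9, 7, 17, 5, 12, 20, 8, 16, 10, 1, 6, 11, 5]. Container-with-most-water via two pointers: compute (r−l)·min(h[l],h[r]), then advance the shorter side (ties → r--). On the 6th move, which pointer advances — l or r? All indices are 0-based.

l

l=0 r=18: min(15,5)*18=90 best=90 *, r--
l=0 r=17: min(15,11)*17=187 best=187 *, r--
l=0 r=16: min(15,6)*16=96 best=187, r--
l=0 r=15: min(15,1)*15=15 best=187, r--
l=0 r=14: min(15,10)*14=140 best=187, r--
l=0 r=13: min(15,16)*13=195 best=195 *, l++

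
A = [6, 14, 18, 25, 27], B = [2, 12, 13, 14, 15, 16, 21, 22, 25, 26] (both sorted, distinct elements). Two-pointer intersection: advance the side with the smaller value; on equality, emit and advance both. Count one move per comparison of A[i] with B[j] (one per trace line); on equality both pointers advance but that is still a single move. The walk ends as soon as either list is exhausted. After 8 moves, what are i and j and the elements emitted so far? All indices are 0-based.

i=3, j=6, emitted=[14]

[i=0,j=0] 6>2 → j++
[i=0,j=1] 6<12 → i++
[i=1,j=1] 14>12 → j++
[i=1,j=2] 14>13 → j++
[i=1,j=3] 14==14 emit → i++,j++
[i=2,j=4] 18>15 → j++
[i=2,j=5] 18>16 → j++
[i=2,j=6] 18<21 → i++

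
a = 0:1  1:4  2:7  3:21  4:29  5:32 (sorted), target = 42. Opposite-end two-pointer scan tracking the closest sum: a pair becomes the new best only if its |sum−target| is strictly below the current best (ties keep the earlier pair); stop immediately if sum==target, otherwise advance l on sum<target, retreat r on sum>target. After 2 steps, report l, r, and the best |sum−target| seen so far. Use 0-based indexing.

l=2, r=5, best |Δ|=6

[0,5] 1+32=33 d=9 * → l++
[1,5] 4+32=36 d=6 * → l++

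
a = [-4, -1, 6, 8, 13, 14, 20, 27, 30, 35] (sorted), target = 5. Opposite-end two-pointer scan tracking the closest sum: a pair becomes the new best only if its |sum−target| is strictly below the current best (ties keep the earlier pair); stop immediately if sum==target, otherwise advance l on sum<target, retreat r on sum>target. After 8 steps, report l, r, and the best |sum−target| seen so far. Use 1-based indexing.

[1,10] -4+35=31 d=26 * → r--
[1,9] -4+30=26 d=21 * → r--
[1,8] -4+27=23 d=18 * → r--
[1,7] -4+20=16 d=11 * → r--
[1,6] -4+14=10 d=5 * → r--
[1,5] -4+13=9 d=4 * → r--
[1,4] -4+8=4 d=1 * → l++
[2,4] -1+8=7 d=2 → r--

l=2, r=3, best |Δ|=1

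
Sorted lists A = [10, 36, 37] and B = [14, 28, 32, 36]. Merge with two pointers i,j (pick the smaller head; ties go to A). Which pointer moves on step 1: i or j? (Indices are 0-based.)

i

i=0 j=0: A[i]=10<=B[j]=14 take 10, i++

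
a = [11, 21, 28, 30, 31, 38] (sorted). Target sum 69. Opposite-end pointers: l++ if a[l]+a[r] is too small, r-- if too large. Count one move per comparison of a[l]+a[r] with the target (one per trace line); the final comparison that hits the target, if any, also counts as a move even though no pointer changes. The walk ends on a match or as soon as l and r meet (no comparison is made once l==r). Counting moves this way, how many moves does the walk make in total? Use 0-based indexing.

l=0 r=5: 11+38=49 <69, l++
l=1 r=5: 21+38=59 <69, l++
l=2 r=5: 28+38=66 <69, l++
l=3 r=5: 30+38=68 <69, l++
l=4 r=5: 31+38=69, found

5 moves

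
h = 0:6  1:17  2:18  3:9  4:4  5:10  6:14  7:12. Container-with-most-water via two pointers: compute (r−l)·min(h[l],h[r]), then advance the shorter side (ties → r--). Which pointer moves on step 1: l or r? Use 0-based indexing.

[0,7] min(6,12)*7=42 best=42 * → l++

l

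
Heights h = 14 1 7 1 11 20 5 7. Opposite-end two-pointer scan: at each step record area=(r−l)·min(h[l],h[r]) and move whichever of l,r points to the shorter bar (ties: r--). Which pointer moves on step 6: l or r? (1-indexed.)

l=1 r=8: min(14,7)*7=49 best=49 *, r--
l=1 r=7: min(14,5)*6=30 best=49, r--
l=1 r=6: min(14,20)*5=70 best=70 *, l++
l=2 r=6: min(1,20)*4=4 best=70, l++
l=3 r=6: min(7,20)*3=21 best=70, l++
l=4 r=6: min(1,20)*2=2 best=70, l++

l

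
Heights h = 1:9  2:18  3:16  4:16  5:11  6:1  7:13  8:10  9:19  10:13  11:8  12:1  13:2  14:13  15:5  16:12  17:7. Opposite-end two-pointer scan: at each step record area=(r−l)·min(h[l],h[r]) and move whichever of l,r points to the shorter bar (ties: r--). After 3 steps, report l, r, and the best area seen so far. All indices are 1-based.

l=2, r=15, best area=168

l=1 r=17: min(9,7)*16=112 best=112 *, r--
l=1 r=16: min(9,12)*15=135 best=135 *, l++
l=2 r=16: min(18,12)*14=168 best=168 *, r--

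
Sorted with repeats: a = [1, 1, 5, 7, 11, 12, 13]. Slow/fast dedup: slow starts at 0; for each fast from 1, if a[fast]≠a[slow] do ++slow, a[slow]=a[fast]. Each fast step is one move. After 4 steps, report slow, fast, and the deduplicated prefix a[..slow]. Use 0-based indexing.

(s=0,f=1) a[fast]=1=a[slow] dup → fast++
(s=0,f=2) a[fast]=5≠a[slow]=1 write a[1]=5 → slow++,fast++
(s=1,f=3) a[fast]=7≠a[slow]=5 write a[2]=7 → slow++,fast++
(s=2,f=4) a[fast]=11≠a[slow]=7 write a[3]=11 → slow++,fast++

slow=3, fast=5, prefix=[1, 5, 7, 11]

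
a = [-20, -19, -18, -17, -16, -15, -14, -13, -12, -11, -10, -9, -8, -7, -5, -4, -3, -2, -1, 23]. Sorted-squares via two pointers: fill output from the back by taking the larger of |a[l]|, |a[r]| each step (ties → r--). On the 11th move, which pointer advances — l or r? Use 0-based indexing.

l

[0,19] |-20|<=|23| out[19]=529 → r--
[0,18] |-20|>|-1| out[18]=400 → l++
[1,18] |-19|>|-1| out[17]=361 → l++
[2,18] |-18|>|-1| out[16]=324 → l++
[3,18] |-17|>|-1| out[15]=289 → l++
[4,18] |-16|>|-1| out[14]=256 → l++
[5,18] |-15|>|-1| out[13]=225 → l++
[6,18] |-14|>|-1| out[12]=196 → l++
[7,18] |-13|>|-1| out[11]=169 → l++
[8,18] |-12|>|-1| out[10]=144 → l++
[9,18] |-11|>|-1| out[9]=121 → l++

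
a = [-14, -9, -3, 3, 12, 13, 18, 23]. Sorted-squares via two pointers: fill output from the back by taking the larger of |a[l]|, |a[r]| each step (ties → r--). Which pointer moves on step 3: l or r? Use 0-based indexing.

l

l=0 r=7: |-14|<=|23| out[7]=529, r--
l=0 r=6: |-14|<=|18| out[6]=324, r--
l=0 r=5: |-14|>|13| out[5]=196, l++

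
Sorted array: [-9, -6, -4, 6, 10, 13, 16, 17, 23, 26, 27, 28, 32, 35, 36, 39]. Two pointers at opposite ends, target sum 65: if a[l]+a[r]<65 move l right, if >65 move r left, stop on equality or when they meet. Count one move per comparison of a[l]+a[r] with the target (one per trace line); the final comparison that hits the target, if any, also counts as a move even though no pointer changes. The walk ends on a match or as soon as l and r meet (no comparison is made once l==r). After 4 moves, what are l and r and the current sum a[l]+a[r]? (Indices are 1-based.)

l=5, r=16, sum=49

l=1 r=16: -9+39=30 <65, l++
l=2 r=16: -6+39=33 <65, l++
l=3 r=16: -4+39=35 <65, l++
l=4 r=16: 6+39=45 <65, l++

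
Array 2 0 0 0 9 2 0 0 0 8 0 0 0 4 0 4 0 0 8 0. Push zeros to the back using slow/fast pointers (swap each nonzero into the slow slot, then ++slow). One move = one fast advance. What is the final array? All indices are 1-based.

[2, 9, 2, 8, 4, 4, 8, 0, 0, 0, 0, 0, 0, 0, 0, 0, 0, 0, 0, 0]

(s=1,f=1) a[fast]=2≠0 swap→a[1]=2 → slow++,fast++
(s=2,f=2) a[fast]=0 → fast++
(s=2,f=3) a[fast]=0 → fast++
(s=2,f=4) a[fast]=0 → fast++
(s=2,f=5) a[fast]=9≠0 swap→a[2]=9 → slow++,fast++
(s=3,f=6) a[fast]=2≠0 swap→a[3]=2 → slow++,fast++
(s=4,f=7) a[fast]=0 → fast++
(s=4,f=8) a[fast]=0 → fast++
(s=4,f=9) a[fast]=0 → fast++
(s=4,f=10) a[fast]=8≠0 swap→a[4]=8 → slow++,fast++
(s=5,f=11) a[fast]=0 → fast++
(s=5,f=12) a[fast]=0 → fast++
(s=5,f=13) a[fast]=0 → fast++
(s=5,f=14) a[fast]=4≠0 swap→a[5]=4 → slow++,fast++
(s=6,f=15) a[fast]=0 → fast++
(s=6,f=16) a[fast]=4≠0 swap→a[6]=4 → slow++,fast++
(s=7,f=17) a[fast]=0 → fast++
(s=7,f=18) a[fast]=0 → fast++
(s=7,f=19) a[fast]=8≠0 swap→a[7]=8 → slow++,fast++
(s=8,f=20) a[fast]=0 → fast++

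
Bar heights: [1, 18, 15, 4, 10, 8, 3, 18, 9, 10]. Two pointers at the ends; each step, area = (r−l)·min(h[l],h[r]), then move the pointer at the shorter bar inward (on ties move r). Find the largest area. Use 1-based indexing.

l=1 r=10: min(1,10)*9=9 best=9 *, l++
l=2 r=10: min(18,10)*8=80 best=80 *, r--
l=2 r=9: min(18,9)*7=63 best=80, r--
l=2 r=8: min(18,18)*6=108 best=108 *, r--
l=2 r=7: min(18,3)*5=15 best=108, r--
l=2 r=6: min(18,8)*4=32 best=108, r--
l=2 r=5: min(18,10)*3=30 best=108, r--
l=2 r=4: min(18,4)*2=8 best=108, r--
l=2 r=3: min(18,15)*1=15 best=108, r--

max area = 108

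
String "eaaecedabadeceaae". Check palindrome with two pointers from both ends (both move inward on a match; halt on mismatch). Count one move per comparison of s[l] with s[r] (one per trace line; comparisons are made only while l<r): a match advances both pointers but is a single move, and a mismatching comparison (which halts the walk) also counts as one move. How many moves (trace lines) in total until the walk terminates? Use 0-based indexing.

8 moves

l=0 r=16: 'e'=='e', l++,r--
l=1 r=15: 'a'=='a', l++,r--
l=2 r=14: 'a'=='a', l++,r--
l=3 r=13: 'e'=='e', l++,r--
l=4 r=12: 'c'=='c', l++,r--
l=5 r=11: 'e'=='e', l++,r--
l=6 r=10: 'd'=='d', l++,r--
l=7 r=9: 'a'=='a', l++,r--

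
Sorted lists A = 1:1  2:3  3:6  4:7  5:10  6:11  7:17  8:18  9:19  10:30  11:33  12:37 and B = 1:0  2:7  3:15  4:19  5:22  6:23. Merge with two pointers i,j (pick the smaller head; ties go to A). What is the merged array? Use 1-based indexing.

[0, 1, 3, 6, 7, 7, 10, 11, 15, 17, 18, 19, 19, 22, 23, 30, 33, 37]

[i=1,j=1] A[i]=1>B[j]=0 take 0 → j++
[i=1,j=2] A[i]=1<=B[j]=7 take 1 → i++
[i=2,j=2] A[i]=3<=B[j]=7 take 3 → i++
[i=3,j=2] A[i]=6<=B[j]=7 take 6 → i++
[i=4,j=2] A[i]=7<=B[j]=7 take 7 → i++
[i=5,j=2] A[i]=10>B[j]=7 take 7 → j++
[i=5,j=3] A[i]=10<=B[j]=15 take 10 → i++
[i=6,j=3] A[i]=11<=B[j]=15 take 11 → i++
[i=7,j=3] A[i]=17>B[j]=15 take 15 → j++
[i=7,j=4] A[i]=17<=B[j]=19 take 17 → i++
[i=8,j=4] A[i]=18<=B[j]=19 take 18 → i++
[i=9,j=4] A[i]=19<=B[j]=19 take 19 → i++
[i=10,j=4] A[i]=30>B[j]=19 take 19 → j++
[i=10,j=5] A[i]=30>B[j]=22 take 22 → j++
[i=10,j=6] A[i]=30>B[j]=23 take 23 → j++
[i=10,j=7] B done, take A[i]=30 → i++
[i=11,j=7] B done, take A[i]=33 → i++
[i=12,j=7] B done, take A[i]=37 → i++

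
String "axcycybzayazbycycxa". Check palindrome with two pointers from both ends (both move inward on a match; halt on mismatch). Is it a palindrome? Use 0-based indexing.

[0,18] 'a'=='a' → l++,r--
[1,17] 'x'=='x' → l++,r--
[2,16] 'c'=='c' → l++,r--
[3,15] 'y'=='y' → l++,r--
[4,14] 'c'=='c' → l++,r--
[5,13] 'y'=='y' → l++,r--
[6,12] 'b'=='b' → l++,r--
[7,11] 'z'=='z' → l++,r--
[8,10] 'a'=='a' → l++,r--

palindrome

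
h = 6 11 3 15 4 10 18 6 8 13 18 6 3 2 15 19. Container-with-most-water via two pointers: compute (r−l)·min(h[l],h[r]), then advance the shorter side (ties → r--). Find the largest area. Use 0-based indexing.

max area = 180

l=0 r=15: min(6,19)*15=90 best=90 *, l++
l=1 r=15: min(11,19)*14=154 best=154 *, l++
l=2 r=15: min(3,19)*13=39 best=154, l++
l=3 r=15: min(15,19)*12=180 best=180 *, l++
l=4 r=15: min(4,19)*11=44 best=180, l++
l=5 r=15: min(10,19)*10=100 best=180, l++
l=6 r=15: min(18,19)*9=162 best=180, l++
l=7 r=15: min(6,19)*8=48 best=180, l++
l=8 r=15: min(8,19)*7=56 best=180, l++
l=9 r=15: min(13,19)*6=78 best=180, l++
l=10 r=15: min(18,19)*5=90 best=180, l++
l=11 r=15: min(6,19)*4=24 best=180, l++
l=12 r=15: min(3,19)*3=9 best=180, l++
l=13 r=15: min(2,19)*2=4 best=180, l++
l=14 r=15: min(15,19)*1=15 best=180, l++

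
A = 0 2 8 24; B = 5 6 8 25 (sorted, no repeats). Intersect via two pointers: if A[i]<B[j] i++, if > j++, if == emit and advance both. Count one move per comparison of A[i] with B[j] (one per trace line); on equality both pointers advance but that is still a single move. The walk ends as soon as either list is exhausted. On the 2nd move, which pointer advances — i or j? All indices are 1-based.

i

[i=1,j=1] 0<5 → i++
[i=2,j=1] 2<5 → i++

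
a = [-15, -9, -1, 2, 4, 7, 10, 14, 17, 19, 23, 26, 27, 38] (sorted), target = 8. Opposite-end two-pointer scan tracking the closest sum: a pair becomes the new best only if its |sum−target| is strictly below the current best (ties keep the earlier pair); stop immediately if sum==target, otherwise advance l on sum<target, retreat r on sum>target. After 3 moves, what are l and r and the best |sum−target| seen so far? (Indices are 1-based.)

l=1, r=11, best |Δ|=3

[1,14] -15+38=23 d=15 * → r--
[1,13] -15+27=12 d=4 * → r--
[1,12] -15+26=11 d=3 * → r--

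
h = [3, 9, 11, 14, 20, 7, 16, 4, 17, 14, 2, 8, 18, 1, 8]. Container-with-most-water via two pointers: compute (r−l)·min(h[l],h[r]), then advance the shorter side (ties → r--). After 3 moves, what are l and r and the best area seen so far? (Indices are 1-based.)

l=2, r=13, best area=104

[1,15] min(3,8)*14=42 best=42 * → l++
[2,15] min(9,8)*13=104 best=104 * → r--
[2,14] min(9,1)*12=12 best=104 → r--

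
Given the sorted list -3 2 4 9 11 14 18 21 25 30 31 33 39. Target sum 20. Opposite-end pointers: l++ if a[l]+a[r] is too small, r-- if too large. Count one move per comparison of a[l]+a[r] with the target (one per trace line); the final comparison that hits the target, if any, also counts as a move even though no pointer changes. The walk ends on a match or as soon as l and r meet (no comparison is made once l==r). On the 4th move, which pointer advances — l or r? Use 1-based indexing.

l=1 r=13: -3+39=36 >20, r--
l=1 r=12: -3+33=30 >20, r--
l=1 r=11: -3+31=28 >20, r--
l=1 r=10: -3+30=27 >20, r--

r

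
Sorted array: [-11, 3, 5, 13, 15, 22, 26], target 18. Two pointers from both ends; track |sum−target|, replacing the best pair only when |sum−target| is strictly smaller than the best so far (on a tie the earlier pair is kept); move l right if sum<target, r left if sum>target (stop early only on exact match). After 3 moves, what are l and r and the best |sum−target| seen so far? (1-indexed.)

l=2, r=5, best |Δ|=3

[1,7] -11+26=15 d=3 * → l++
[2,7] 3+26=29 d=11 → r--
[2,6] 3+22=25 d=7 → r--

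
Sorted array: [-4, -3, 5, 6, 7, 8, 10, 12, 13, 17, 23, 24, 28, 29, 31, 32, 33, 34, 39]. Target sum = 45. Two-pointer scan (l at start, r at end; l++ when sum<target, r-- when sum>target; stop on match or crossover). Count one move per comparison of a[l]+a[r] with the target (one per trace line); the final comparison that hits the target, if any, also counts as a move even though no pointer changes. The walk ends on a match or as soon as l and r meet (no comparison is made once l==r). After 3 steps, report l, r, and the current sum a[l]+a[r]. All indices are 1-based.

l=4, r=19, sum=45

[1,19] -4+39=35 <45 → l++
[2,19] -3+39=36 <45 → l++
[3,19] 5+39=44 <45 → l++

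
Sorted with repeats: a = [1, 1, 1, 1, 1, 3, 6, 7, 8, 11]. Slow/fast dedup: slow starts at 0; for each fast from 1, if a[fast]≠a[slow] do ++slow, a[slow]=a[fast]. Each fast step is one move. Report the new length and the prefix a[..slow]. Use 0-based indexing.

slow=0 fast=1: a[fast]=1=a[slow] dup, fast++
slow=0 fast=2: a[fast]=1=a[slow] dup, fast++
slow=0 fast=3: a[fast]=1=a[slow] dup, fast++
slow=0 fast=4: a[fast]=1=a[slow] dup, fast++
slow=0 fast=5: a[fast]=3≠a[slow]=1 write a[1]=3, slow++,fast++
slow=1 fast=6: a[fast]=6≠a[slow]=3 write a[2]=6, slow++,fast++
slow=2 fast=7: a[fast]=7≠a[slow]=6 write a[3]=7, slow++,fast++
slow=3 fast=8: a[fast]=8≠a[slow]=7 write a[4]=8, slow++,fast++
slow=4 fast=9: a[fast]=11≠a[slow]=8 write a[5]=11, slow++,fast++

length 6; prefix = [1, 3, 6, 7, 8, 11]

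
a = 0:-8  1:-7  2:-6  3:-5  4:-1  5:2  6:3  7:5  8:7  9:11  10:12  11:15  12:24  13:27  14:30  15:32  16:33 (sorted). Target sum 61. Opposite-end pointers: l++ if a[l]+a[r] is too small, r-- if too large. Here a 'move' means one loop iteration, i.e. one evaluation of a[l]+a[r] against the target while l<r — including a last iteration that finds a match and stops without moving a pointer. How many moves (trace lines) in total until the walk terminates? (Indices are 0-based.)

16 moves

l=0 r=16: -8+33=25 <61, l++
l=1 r=16: -7+33=26 <61, l++
l=2 r=16: -6+33=27 <61, l++
l=3 r=16: -5+33=28 <61, l++
l=4 r=16: -1+33=32 <61, l++
l=5 r=16: 2+33=35 <61, l++
l=6 r=16: 3+33=36 <61, l++
l=7 r=16: 5+33=38 <61, l++
l=8 r=16: 7+33=40 <61, l++
l=9 r=16: 11+33=44 <61, l++
l=10 r=16: 12+33=45 <61, l++
l=11 r=16: 15+33=48 <61, l++
l=12 r=16: 24+33=57 <61, l++
l=13 r=16: 27+33=60 <61, l++
l=14 r=16: 30+33=63 >61, r--
l=14 r=15: 30+32=62 >61, r--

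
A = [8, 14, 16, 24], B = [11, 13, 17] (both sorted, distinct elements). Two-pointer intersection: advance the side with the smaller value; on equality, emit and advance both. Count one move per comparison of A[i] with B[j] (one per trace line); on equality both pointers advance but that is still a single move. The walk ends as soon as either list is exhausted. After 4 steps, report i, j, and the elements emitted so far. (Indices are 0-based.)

i=2, j=2, emitted=[]

[i=0,j=0] 8<11 → i++
[i=1,j=0] 14>11 → j++
[i=1,j=1] 14>13 → j++
[i=1,j=2] 14<17 → i++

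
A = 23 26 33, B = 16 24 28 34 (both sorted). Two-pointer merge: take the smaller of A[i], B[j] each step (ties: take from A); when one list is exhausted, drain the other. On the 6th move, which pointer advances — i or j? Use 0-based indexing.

i

i=0 j=0: A[i]=23>B[j]=16 take 16, j++
i=0 j=1: A[i]=23<=B[j]=24 take 23, i++
i=1 j=1: A[i]=26>B[j]=24 take 24, j++
i=1 j=2: A[i]=26<=B[j]=28 take 26, i++
i=2 j=2: A[i]=33>B[j]=28 take 28, j++
i=2 j=3: A[i]=33<=B[j]=34 take 33, i++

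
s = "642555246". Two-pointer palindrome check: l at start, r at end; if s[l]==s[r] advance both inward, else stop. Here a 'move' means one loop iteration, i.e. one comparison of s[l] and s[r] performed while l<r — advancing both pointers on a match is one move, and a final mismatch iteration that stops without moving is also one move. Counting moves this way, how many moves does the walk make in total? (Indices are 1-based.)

4 moves

l=1 r=9: '6'=='6', l++,r--
l=2 r=8: '4'=='4', l++,r--
l=3 r=7: '2'=='2', l++,r--
l=4 r=6: '5'=='5', l++,r--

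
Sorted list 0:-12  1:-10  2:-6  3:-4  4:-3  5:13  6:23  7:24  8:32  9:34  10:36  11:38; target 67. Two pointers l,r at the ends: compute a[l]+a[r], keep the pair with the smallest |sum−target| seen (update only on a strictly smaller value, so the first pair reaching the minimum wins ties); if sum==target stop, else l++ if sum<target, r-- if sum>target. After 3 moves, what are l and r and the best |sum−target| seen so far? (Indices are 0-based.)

[0,11] -12+38=26 d=41 * → l++
[1,11] -10+38=28 d=39 * → l++
[2,11] -6+38=32 d=35 * → l++

l=3, r=11, best |Δ|=35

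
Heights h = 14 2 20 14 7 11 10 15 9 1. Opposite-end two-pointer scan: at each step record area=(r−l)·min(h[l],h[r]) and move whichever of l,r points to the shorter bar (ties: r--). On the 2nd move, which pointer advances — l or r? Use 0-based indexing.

r

l=0 r=9: min(14,1)*9=9 best=9 *, r--
l=0 r=8: min(14,9)*8=72 best=72 *, r--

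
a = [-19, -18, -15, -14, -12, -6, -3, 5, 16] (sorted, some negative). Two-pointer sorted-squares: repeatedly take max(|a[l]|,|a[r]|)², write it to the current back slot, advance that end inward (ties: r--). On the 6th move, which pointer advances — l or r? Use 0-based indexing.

[0,8] |-19|>|16| out[8]=361 → l++
[1,8] |-18|>|16| out[7]=324 → l++
[2,8] |-15|<=|16| out[6]=256 → r--
[2,7] |-15|>|5| out[5]=225 → l++
[3,7] |-14|>|5| out[4]=196 → l++
[4,7] |-12|>|5| out[3]=144 → l++

l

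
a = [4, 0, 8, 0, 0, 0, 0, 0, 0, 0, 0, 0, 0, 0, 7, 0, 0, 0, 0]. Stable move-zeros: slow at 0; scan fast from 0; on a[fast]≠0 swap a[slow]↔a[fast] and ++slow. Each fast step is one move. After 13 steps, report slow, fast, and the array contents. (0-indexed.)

slow=2, fast=13, a=[4, 8, 0, 0, 0, 0, 0, 0, 0, 0, 0, 0, 0, 0, 7, 0, 0, 0, 0]

(s=0,f=0) a[fast]=4≠0 swap→a[0]=4 → slow++,fast++
(s=1,f=1) a[fast]=0 → fast++
(s=1,f=2) a[fast]=8≠0 swap→a[1]=8 → slow++,fast++
(s=2,f=3) a[fast]=0 → fast++
(s=2,f=4) a[fast]=0 → fast++
(s=2,f=5) a[fast]=0 → fast++
(s=2,f=6) a[fast]=0 → fast++
(s=2,f=7) a[fast]=0 → fast++
(s=2,f=8) a[fast]=0 → fast++
(s=2,f=9) a[fast]=0 → fast++
(s=2,f=10) a[fast]=0 → fast++
(s=2,f=11) a[fast]=0 → fast++
(s=2,f=12) a[fast]=0 → fast++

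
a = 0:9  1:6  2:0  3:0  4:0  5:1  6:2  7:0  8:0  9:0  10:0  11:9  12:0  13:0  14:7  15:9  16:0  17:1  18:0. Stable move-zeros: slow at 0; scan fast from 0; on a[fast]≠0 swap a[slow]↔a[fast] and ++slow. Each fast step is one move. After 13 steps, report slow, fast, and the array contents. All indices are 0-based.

slow=0 fast=0: a[fast]=9≠0 swap→a[0]=9, slow++,fast++
slow=1 fast=1: a[fast]=6≠0 swap→a[1]=6, slow++,fast++
slow=2 fast=2: a[fast]=0, fast++
slow=2 fast=3: a[fast]=0, fast++
slow=2 fast=4: a[fast]=0, fast++
slow=2 fast=5: a[fast]=1≠0 swap→a[2]=1, slow++,fast++
slow=3 fast=6: a[fast]=2≠0 swap→a[3]=2, slow++,fast++
slow=4 fast=7: a[fast]=0, fast++
slow=4 fast=8: a[fast]=0, fast++
slow=4 fast=9: a[fast]=0, fast++
slow=4 fast=10: a[fast]=0, fast++
slow=4 fast=11: a[fast]=9≠0 swap→a[4]=9, slow++,fast++
slow=5 fast=12: a[fast]=0, fast++

slow=5, fast=13, a=[9, 6, 1, 2, 9, 0, 0, 0, 0, 0, 0, 0, 0, 0, 7, 9, 0, 1, 0]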